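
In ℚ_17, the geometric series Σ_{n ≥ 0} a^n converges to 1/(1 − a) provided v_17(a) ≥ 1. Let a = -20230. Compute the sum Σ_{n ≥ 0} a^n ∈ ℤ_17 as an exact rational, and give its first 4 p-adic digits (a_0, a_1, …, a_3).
Σ a^n = 1/(1 − a) = 1/20231;  first 4 digits = (1, 0, 15, 12)

v_17(a) = 2 ≥ 1, so the series converges in ℤ_17 to 1/(1 − a) = 1/(1 − (-20230)) = 1/20231. Expand this rational in ℤ_17: compute digits iteratively via d_i = x_i mod 17, x_{i+1} = (x_i − d_i)/17. The first 4 digits are (1, 0, 15, 12).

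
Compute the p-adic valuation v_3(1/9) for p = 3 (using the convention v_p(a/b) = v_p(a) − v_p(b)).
v_3(1/9) = -2

Factor powers of 3 from the numerator and denominator of the reduced fraction: 1 = 3^0 · 1 and 9 = 3^2 · 1. Apply v_p(a/b) = v_p(a) − v_p(b): v_3(1/9) = 0 − 2 = -2.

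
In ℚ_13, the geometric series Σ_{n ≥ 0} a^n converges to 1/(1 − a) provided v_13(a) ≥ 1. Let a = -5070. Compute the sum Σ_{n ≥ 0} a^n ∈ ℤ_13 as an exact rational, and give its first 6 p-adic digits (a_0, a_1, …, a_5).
Σ a^n = 1/(1 − a) = 1/5071;  first 6 digits = (1, 0, 9, 10, 2, 4)

v_13(a) = 2 ≥ 1, so the series converges in ℤ_13 to 1/(1 − a) = 1/(1 − (-5070)) = 1/5071. Expand this rational in ℤ_13: compute digits iteratively via d_i = x_i mod 13, x_{i+1} = (x_i − d_i)/13. The first 6 digits are (1, 0, 9, 10, 2, 4).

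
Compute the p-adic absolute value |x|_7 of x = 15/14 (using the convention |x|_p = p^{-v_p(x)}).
|15/14|_7 = 7

Step 1 — compute v_7(x) by factoring powers of 7 out of the numerator and denominator: v_7(15/14) = -1. Step 2 — apply |x|_p = p^{-v_p(x)} = 7^{1} = 7.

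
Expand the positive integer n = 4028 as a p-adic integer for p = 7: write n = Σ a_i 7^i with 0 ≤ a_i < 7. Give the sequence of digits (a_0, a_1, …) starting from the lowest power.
(a_0, a_1, …) = (3, 1, 5, 4, 1)

Repeated division by 7 gives the digits low-to-high: 4028 = 3 + 1·7^1 + 5·7^2 + 4·7^3 + 1·7^4. Digit sequence: (3, 1, 5, 4, 1).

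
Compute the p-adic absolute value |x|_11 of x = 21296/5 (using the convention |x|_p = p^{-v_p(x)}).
|21296/5|_11 = 1/1331

Step 1 — compute v_11(x) by factoring powers of 11 out of the numerator and denominator: v_11(21296/5) = 3. Step 2 — apply |x|_p = p^{-v_p(x)} = 11^{-3} = 1/1331.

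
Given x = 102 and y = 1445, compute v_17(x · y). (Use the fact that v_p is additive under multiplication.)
v_17(147390) = 3

v_p(x) = 1 (factor: 102 = 17^1 · 6); v_p(y) = 2 (factor: 1445 = 17^2 · 5). Additivity: v_p(xy) = v_p(x) + v_p(y) = 1 + 2 = 3. (Direct check: xy = 147390 = 17^3 · (30).)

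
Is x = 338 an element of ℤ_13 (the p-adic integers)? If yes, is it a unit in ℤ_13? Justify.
x ∈ ℤ_13 but not a unit; v_13(x) = 2 > 0

ℤ_13 = {x ∈ ℚ_13 : v_13(x) ≥ 0} and ℤ_13^× = {x ∈ ℤ_13 : v_13(x) = 0}. Here v_13(338) = v_13(num) − v_13(den) = 2; compare against these criteria.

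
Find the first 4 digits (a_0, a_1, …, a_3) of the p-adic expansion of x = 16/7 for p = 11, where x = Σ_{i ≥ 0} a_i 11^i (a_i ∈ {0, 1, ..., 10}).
(a_0, …, a_3) = (7, 9, 7, 4)

v_11(16/7) = 0 (numerator and denominator both coprime to 11), so x ∈ ℤ_11^×. Compute digits iteratively via a_i = x_i mod 11, x_{i+1} = (x_i − a_i)/11, with x_0 = x:
  x_0 = 16/7;  a_0 = 7;  x_1 = (x_0 − 7)/11 = -3/7
  x_1 = -3/7;  a_1 = 9;  x_2 = (x_1 − 9)/11 = -6/7
  x_2 = -6/7;  a_2 = 7;  x_3 = (x_2 − 7)/11 = -5/7
  x_3 = -5/7;  a_3 = 4;  x_4 = (x_3 − 4)/11 = -3/7
Digits: (7, 9, 7, 4).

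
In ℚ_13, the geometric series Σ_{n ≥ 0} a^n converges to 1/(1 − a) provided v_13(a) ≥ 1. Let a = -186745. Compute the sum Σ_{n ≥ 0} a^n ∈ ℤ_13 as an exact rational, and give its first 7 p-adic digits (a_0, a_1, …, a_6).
Σ a^n = 1/(1 − a) = 1/186746;  first 7 digits = (1, 0, 0, 6, 6, 12, 9)

v_13(a) = 3 ≥ 1, so the series converges in ℤ_13 to 1/(1 − a) = 1/(1 − (-186745)) = 1/186746. Expand this rational in ℤ_13: compute digits iteratively via d_i = x_i mod 13, x_{i+1} = (x_i − d_i)/13. The first 7 digits are (1, 0, 0, 6, 6, 12, 9).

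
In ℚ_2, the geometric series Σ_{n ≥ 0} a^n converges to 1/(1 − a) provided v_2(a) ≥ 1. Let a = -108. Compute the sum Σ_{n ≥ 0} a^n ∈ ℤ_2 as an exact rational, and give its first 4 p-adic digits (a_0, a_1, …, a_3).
Σ a^n = 1/(1 − a) = 1/109;  first 4 digits = (1, 0, 1, 0)

v_2(a) = 2 ≥ 1, so the series converges in ℤ_2 to 1/(1 − a) = 1/(1 − (-108)) = 1/109. Expand this rational in ℤ_2: compute digits iteratively via d_i = x_i mod 2, x_{i+1} = (x_i − d_i)/2. The first 4 digits are (1, 0, 1, 0).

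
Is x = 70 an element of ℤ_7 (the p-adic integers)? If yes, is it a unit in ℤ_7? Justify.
x ∈ ℤ_7 but not a unit; v_7(x) = 1 > 0

ℤ_7 = {x ∈ ℚ_7 : v_7(x) ≥ 0} and ℤ_7^× = {x ∈ ℤ_7 : v_7(x) = 0}. Here v_7(70) = v_7(num) − v_7(den) = 1; compare against these criteria.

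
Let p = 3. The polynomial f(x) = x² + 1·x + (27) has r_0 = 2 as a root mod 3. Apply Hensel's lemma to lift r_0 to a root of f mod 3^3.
r_2 = 26 (mod 27)

Hensel: r_{i+1} = r_i − f(r_i)·(f′(r_i))^{-1} mod 3^{i+2}, f′(x) = 2x + 1. Iterate:
  r_0 = 2 (mod 3)
  r_1 = 8 (mod 9)
  r_2 = 26 (mod 27)
Final: r = 26 satisfies f(r) ≡ 0 mod 3^3.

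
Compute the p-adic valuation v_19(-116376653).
v_19(-116376653) = 5

v_19(n) is the largest exponent k such that 19^k divides n. Factor out: -116376653 = -19^5 · 47. (Sign doesn't affect v_p.) So v_19(-116376653) = 5.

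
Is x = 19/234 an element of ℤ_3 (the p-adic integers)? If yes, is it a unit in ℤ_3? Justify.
x ∉ ℤ_3 (v_3(x) = -2 < 0)

ℤ_3 = {x ∈ ℚ_3 : v_3(x) ≥ 0} and ℤ_3^× = {x ∈ ℤ_3 : v_3(x) = 0}. Here v_3(19/234) = v_3(num) − v_3(den) = -2; compare against these criteria.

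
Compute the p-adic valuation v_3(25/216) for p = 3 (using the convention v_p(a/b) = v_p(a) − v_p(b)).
v_3(25/216) = -3

Factor powers of 3 from the numerator and denominator of the reduced fraction: 25 = 3^0 · 25 and 216 = 3^3 · 8. Apply v_p(a/b) = v_p(a) − v_p(b): v_3(25/216) = 0 − 3 = -3.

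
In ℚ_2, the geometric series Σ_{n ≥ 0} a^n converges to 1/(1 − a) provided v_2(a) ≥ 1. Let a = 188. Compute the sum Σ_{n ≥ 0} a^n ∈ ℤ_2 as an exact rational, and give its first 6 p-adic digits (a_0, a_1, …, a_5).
Σ a^n = 1/(1 − a) = -1/187;  first 6 digits = (1, 0, 1, 1, 0, 0)

v_2(a) = 2 ≥ 1, so the series converges in ℤ_2 to 1/(1 − a) = 1/(1 − 188) = -1/187. Expand this rational in ℤ_2: compute digits iteratively via d_i = x_i mod 2, x_{i+1} = (x_i − d_i)/2. The first 6 digits are (1, 0, 1, 1, 0, 0).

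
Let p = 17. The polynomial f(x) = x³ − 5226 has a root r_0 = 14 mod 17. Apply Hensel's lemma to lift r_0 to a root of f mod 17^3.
r_2 = 31 (mod 4913)

Hensel: r_{i+1} = r_i − f(r_i)/f′(r_i) mod 17^{i+2}, where f′(x) = 3x². Iterate:
  r_0 = 14 (mod 17)
  r_1 = 31 (mod 289)
  r_2 = 31 (mod 4913)
Final: r = 31 with f(r) ≡ 0 mod 17^3.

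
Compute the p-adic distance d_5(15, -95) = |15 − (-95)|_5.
d_5(15, -95) = 1/5

Step 1 — x − y = 15 − (-95) = 110. Step 2 — v_5(110) = 1 (factor: 110 = (5^1 · 22); the sign does not affect v_p). Step 3 — |x − y|_5 = 5^{-1} = 1/5.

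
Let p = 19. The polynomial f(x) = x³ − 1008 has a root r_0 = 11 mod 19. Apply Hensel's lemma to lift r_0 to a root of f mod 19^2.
r_1 = 30 (mod 361)

Hensel: r_{i+1} = r_i − f(r_i)/f′(r_i) mod 19^{i+2}, where f′(x) = 3x². Iterate:
  r_0 = 11 (mod 19)
  r_1 = 30 (mod 361)
Final: r = 30 with f(r) ≡ 0 mod 19^2.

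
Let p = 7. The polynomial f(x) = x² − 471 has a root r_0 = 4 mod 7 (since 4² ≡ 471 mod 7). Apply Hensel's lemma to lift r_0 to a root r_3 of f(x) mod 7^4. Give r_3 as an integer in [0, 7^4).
r_3 = 2223 (mod 2401)

Hensel's recurrence: r_{i+1} = r_i − f(r_i)·(f′(r_i))^{-1} mod 7^{i+2}, with f′(x) = 2x. Iterate:
  r_0 = 4 (mod 7)
  r_1 = 18 (mod 49)
  r_2 = 165 (mod 343)
  r_3 = 2223 (mod 2401)
Final: r_3 = 2223, and one checks f(r_3) ≡ 0 mod 7^4.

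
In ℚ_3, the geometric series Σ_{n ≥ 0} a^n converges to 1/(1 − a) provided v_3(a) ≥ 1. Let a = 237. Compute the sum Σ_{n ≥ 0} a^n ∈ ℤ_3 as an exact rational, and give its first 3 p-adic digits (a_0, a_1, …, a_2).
Σ a^n = 1/(1 − a) = -1/236;  first 3 digits = (1, 1, 0)

v_3(a) = 1 ≥ 1, so the series converges in ℤ_3 to 1/(1 − a) = 1/(1 − 237) = -1/236. Expand this rational in ℤ_3: compute digits iteratively via d_i = x_i mod 3, x_{i+1} = (x_i − d_i)/3. The first 3 digits are (1, 1, 0).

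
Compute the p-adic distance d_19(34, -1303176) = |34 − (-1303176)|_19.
d_19(34, -1303176) = 1/130321

Step 1 — x − y = 34 − (-1303176) = 1303210. Step 2 — v_19(1303210) = 4 (factor: 1303210 = (19^4 · 10); the sign does not affect v_p). Step 3 — |x − y|_19 = 19^{-4} = 1/130321.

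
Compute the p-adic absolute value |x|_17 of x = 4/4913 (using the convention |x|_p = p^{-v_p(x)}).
|4/4913|_17 = 4913

Step 1 — compute v_17(x) by factoring powers of 17 out of the numerator and denominator: v_17(4/4913) = -3. Step 2 — apply |x|_p = p^{-v_p(x)} = 17^{3} = 4913.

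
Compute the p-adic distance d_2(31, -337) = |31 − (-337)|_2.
d_2(31, -337) = 1/16

Step 1 — x − y = 31 − (-337) = 368. Step 2 — v_2(368) = 4 (factor: 368 = (2^4 · 23); the sign does not affect v_p). Step 3 — |x − y|_2 = 2^{-4} = 1/16.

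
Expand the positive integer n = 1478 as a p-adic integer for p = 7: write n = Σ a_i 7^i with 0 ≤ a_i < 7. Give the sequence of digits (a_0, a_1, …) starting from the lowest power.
(a_0, a_1, …) = (1, 1, 2, 4)

Repeated division by 7 gives the digits low-to-high: 1478 = 1 + 1·7^1 + 2·7^2 + 4·7^3. Digit sequence: (1, 1, 2, 4).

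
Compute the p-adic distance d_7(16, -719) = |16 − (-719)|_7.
d_7(16, -719) = 1/49

Step 1 — x − y = 16 − (-719) = 735. Step 2 — v_7(735) = 2 (factor: 735 = (7^2 · 15); the sign does not affect v_p). Step 3 — |x − y|_7 = 7^{-2} = 1/49.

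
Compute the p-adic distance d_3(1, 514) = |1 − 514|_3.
d_3(1, 514) = 1/27

Step 1 — x − y = 1 − 514 = -513. Step 2 — v_3(-513) = 3 (factor: -513 = −(3^3 · 19); the sign does not affect v_p). Step 3 — |x − y|_3 = 3^{-3} = 1/27.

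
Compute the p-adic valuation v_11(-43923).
v_11(-43923) = 4

v_11(n) is the largest exponent k such that 11^k divides n. Factor out: -43923 = -11^4 · 3. (Sign doesn't affect v_p.) So v_11(-43923) = 4.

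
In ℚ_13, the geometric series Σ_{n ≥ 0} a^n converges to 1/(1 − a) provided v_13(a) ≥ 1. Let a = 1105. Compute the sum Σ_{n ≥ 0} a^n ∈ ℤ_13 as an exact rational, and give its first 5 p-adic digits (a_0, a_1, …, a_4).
Σ a^n = 1/(1 − a) = -1/1104;  first 5 digits = (1, 7, 3, 2, 11)

v_13(a) = 1 ≥ 1, so the series converges in ℤ_13 to 1/(1 − a) = 1/(1 − 1105) = -1/1104. Expand this rational in ℤ_13: compute digits iteratively via d_i = x_i mod 13, x_{i+1} = (x_i − d_i)/13. The first 5 digits are (1, 7, 3, 2, 11).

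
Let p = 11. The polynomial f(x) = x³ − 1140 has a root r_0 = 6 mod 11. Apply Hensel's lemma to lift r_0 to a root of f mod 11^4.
r_3 = 3779 (mod 14641)

Hensel: r_{i+1} = r_i − f(r_i)/f′(r_i) mod 11^{i+2}, where f′(x) = 3x². Iterate:
  r_0 = 6 (mod 11)
  r_1 = 28 (mod 121)
  r_2 = 1117 (mod 1331)
  r_3 = 3779 (mod 14641)
Final: r = 3779 with f(r) ≡ 0 mod 11^4.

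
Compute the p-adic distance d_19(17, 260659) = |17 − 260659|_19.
d_19(17, 260659) = 1/130321

Step 1 — x − y = 17 − 260659 = -260642. Step 2 — v_19(-260642) = 4 (factor: -260642 = −(19^4 · 2); the sign does not affect v_p). Step 3 — |x − y|_19 = 19^{-4} = 1/130321.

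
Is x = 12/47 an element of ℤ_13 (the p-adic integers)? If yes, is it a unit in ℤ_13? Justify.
x ∈ ℤ_13^× (unit); v_13(x) = 0

ℤ_13 = {x ∈ ℚ_13 : v_13(x) ≥ 0} and ℤ_13^× = {x ∈ ℤ_13 : v_13(x) = 0}. Here v_13(12/47) = v_13(num) − v_13(den) = 0; compare against these criteria.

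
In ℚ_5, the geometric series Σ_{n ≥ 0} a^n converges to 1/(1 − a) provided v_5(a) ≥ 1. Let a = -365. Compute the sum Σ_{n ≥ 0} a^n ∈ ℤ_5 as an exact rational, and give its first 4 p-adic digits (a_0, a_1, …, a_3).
Σ a^n = 1/(1 − a) = 1/366;  first 4 digits = (1, 2, 4, 0)

v_5(a) = 1 ≥ 1, so the series converges in ℤ_5 to 1/(1 − a) = 1/(1 − (-365)) = 1/366. Expand this rational in ℤ_5: compute digits iteratively via d_i = x_i mod 5, x_{i+1} = (x_i − d_i)/5. The first 4 digits are (1, 2, 4, 0).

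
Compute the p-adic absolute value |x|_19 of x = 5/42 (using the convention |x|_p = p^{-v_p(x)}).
|5/42|_19 = 1

Step 1 — compute v_19(x) by factoring powers of 19 out of the numerator and denominator: v_19(5/42) = 0. Step 2 — apply |x|_p = p^{-v_p(x)} = 19^{0} = 1.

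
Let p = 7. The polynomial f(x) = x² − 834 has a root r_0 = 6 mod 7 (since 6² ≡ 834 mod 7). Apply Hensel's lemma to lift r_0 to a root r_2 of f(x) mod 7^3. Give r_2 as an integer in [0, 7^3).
r_2 = 97 (mod 343)

Hensel's recurrence: r_{i+1} = r_i − f(r_i)·(f′(r_i))^{-1} mod 7^{i+2}, with f′(x) = 2x. Iterate:
  r_0 = 6 (mod 7)
  r_1 = 48 (mod 49)
  r_2 = 97 (mod 343)
Final: r_2 = 97, and one checks f(r_2) ≡ 0 mod 7^3.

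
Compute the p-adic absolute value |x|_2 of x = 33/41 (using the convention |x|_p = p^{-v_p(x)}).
|33/41|_2 = 1

Step 1 — compute v_2(x) by factoring powers of 2 out of the numerator and denominator: v_2(33/41) = 0. Step 2 — apply |x|_p = p^{-v_p(x)} = 2^{0} = 1.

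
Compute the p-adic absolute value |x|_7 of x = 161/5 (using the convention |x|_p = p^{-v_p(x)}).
|161/5|_7 = 1/7

Step 1 — compute v_7(x) by factoring powers of 7 out of the numerator and denominator: v_7(161/5) = 1. Step 2 — apply |x|_p = p^{-v_p(x)} = 7^{-1} = 1/7.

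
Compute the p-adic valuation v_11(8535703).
v_11(8535703) = 5

v_11(n) is the largest exponent k such that 11^k divides n. Factor out: 8535703 = 11^5 · 53. (Sign doesn't affect v_p.) So v_11(8535703) = 5.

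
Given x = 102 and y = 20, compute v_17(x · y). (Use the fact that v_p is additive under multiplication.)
v_17(2040) = 1

v_p(x) = 1 (factor: 102 = 17^1 · 6); v_p(y) = 0 (factor: 20 = 17^0 · 20). Additivity: v_p(xy) = v_p(x) + v_p(y) = 1 + 0 = 1. (Direct check: xy = 2040 = 17^1 · (120).)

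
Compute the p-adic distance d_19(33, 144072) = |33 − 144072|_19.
d_19(33, 144072) = 1/6859

Step 1 — x − y = 33 − 144072 = -144039. Step 2 — v_19(-144039) = 3 (factor: -144039 = −(19^3 · 21); the sign does not affect v_p). Step 3 — |x − y|_19 = 19^{-3} = 1/6859.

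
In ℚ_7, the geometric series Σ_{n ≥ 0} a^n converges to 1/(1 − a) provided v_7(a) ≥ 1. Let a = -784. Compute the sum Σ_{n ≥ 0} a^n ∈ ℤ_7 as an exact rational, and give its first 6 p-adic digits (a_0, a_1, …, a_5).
Σ a^n = 1/(1 − a) = 1/785;  first 6 digits = (1, 0, 5, 4, 3, 1)

v_7(a) = 2 ≥ 1, so the series converges in ℤ_7 to 1/(1 − a) = 1/(1 − (-784)) = 1/785. Expand this rational in ℤ_7: compute digits iteratively via d_i = x_i mod 7, x_{i+1} = (x_i − d_i)/7. The first 6 digits are (1, 0, 5, 4, 3, 1).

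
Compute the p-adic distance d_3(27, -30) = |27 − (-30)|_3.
d_3(27, -30) = 1/3

Step 1 — x − y = 27 − (-30) = 57. Step 2 — v_3(57) = 1 (factor: 57 = (3^1 · 19); the sign does not affect v_p). Step 3 — |x − y|_3 = 3^{-1} = 1/3.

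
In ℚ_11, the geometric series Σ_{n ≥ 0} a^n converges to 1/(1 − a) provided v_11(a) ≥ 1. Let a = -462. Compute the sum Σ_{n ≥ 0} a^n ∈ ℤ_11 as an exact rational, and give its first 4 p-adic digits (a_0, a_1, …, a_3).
Σ a^n = 1/(1 − a) = 1/463;  first 4 digits = (1, 2, 0, 3)

v_11(a) = 1 ≥ 1, so the series converges in ℤ_11 to 1/(1 − a) = 1/(1 − (-462)) = 1/463. Expand this rational in ℤ_11: compute digits iteratively via d_i = x_i mod 11, x_{i+1} = (x_i − d_i)/11. The first 4 digits are (1, 2, 0, 3).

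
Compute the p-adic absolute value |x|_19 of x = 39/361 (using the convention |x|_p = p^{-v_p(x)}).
|39/361|_19 = 361

Step 1 — compute v_19(x) by factoring powers of 19 out of the numerator and denominator: v_19(39/361) = -2. Step 2 — apply |x|_p = p^{-v_p(x)} = 19^{2} = 361.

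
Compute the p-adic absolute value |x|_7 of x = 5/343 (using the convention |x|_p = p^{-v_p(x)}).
|5/343|_7 = 343

Step 1 — compute v_7(x) by factoring powers of 7 out of the numerator and denominator: v_7(5/343) = -3. Step 2 — apply |x|_p = p^{-v_p(x)} = 7^{3} = 343.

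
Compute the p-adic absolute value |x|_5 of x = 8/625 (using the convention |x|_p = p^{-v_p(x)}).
|8/625|_5 = 625

Step 1 — compute v_5(x) by factoring powers of 5 out of the numerator and denominator: v_5(8/625) = -4. Step 2 — apply |x|_p = p^{-v_p(x)} = 5^{4} = 625.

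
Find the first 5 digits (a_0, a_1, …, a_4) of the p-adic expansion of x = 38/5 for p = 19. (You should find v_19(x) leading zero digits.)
(a_0, …, a_4) = (0, 8, 11, 7, 11)

v_19(38/5) = 1, so a_0 = ... = a_0 = 0. Factor out: x = 19^1 · u with u = 2/5 a unit in ℤ_19. Expand u iteratively via a_{v+i} = u_i mod 19, u_{i+1} = (u_i − a_{v+i})/19:
  u_0 = 2/5;  a_1 = 8;  u_1 = (u_0 − 8)/19 = -2/5
  u_1 = -2/5;  a_2 = 11;  u_2 = (u_1 − 11)/19 = -3/5
  u_2 = -3/5;  a_3 = 7;  u_3 = (u_2 − 7)/19 = -2/5
  u_3 = -2/5;  a_4 = 11;  u_4 = (u_3 − 11)/19 = -3/5
Digits: (0, 8, 11, 7, 11).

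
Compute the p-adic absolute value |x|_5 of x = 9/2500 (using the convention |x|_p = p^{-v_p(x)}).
|9/2500|_5 = 625

Step 1 — compute v_5(x) by factoring powers of 5 out of the numerator and denominator: v_5(9/2500) = -4. Step 2 — apply |x|_p = p^{-v_p(x)} = 5^{4} = 625.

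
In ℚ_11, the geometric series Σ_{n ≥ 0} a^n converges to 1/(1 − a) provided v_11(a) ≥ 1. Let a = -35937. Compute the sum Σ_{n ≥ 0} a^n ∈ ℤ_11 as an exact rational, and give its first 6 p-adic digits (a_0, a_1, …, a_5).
Σ a^n = 1/(1 − a) = 1/35938;  first 6 digits = (1, 0, 0, 6, 8, 10)

v_11(a) = 3 ≥ 1, so the series converges in ℤ_11 to 1/(1 − a) = 1/(1 − (-35937)) = 1/35938. Expand this rational in ℤ_11: compute digits iteratively via d_i = x_i mod 11, x_{i+1} = (x_i − d_i)/11. The first 6 digits are (1, 0, 0, 6, 8, 10).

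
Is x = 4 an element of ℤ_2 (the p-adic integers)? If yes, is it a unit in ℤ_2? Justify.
x ∈ ℤ_2 but not a unit; v_2(x) = 2 > 0

ℤ_2 = {x ∈ ℚ_2 : v_2(x) ≥ 0} and ℤ_2^× = {x ∈ ℤ_2 : v_2(x) = 0}. Here v_2(4) = v_2(num) − v_2(den) = 2; compare against these criteria.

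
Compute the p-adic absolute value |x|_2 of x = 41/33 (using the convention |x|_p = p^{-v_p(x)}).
|41/33|_2 = 1

Step 1 — compute v_2(x) by factoring powers of 2 out of the numerator and denominator: v_2(41/33) = 0. Step 2 — apply |x|_p = p^{-v_p(x)} = 2^{0} = 1.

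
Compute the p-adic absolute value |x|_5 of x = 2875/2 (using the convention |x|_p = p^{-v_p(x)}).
|2875/2|_5 = 1/125

Step 1 — compute v_5(x) by factoring powers of 5 out of the numerator and denominator: v_5(2875/2) = 3. Step 2 — apply |x|_p = p^{-v_p(x)} = 5^{-3} = 1/125.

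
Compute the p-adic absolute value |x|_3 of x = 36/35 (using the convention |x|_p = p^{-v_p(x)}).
|36/35|_3 = 1/9

Step 1 — compute v_3(x) by factoring powers of 3 out of the numerator and denominator: v_3(36/35) = 2. Step 2 — apply |x|_p = p^{-v_p(x)} = 3^{-2} = 1/9.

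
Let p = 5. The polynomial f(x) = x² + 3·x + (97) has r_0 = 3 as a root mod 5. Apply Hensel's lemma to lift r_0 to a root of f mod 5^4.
r_3 = 118 (mod 625)

Hensel: r_{i+1} = r_i − f(r_i)·(f′(r_i))^{-1} mod 5^{i+2}, f′(x) = 2x + 3. Iterate:
  r_0 = 3 (mod 5)
  r_1 = 18 (mod 25)
  r_2 = 118 (mod 125)
  r_3 = 118 (mod 625)
Final: r = 118 satisfies f(r) ≡ 0 mod 5^4.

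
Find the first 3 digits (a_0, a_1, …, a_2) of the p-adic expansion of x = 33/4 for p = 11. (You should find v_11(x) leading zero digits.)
(a_0, …, a_2) = (0, 9, 2)

v_11(33/4) = 1, so a_0 = ... = a_0 = 0. Factor out: x = 11^1 · u with u = 3/4 a unit in ℤ_11. Expand u iteratively via a_{v+i} = u_i mod 11, u_{i+1} = (u_i − a_{v+i})/11:
  u_0 = 3/4;  a_1 = 9;  u_1 = (u_0 − 9)/11 = -3/4
  u_1 = -3/4;  a_2 = 2;  u_2 = (u_1 − 2)/11 = -1/4
Digits: (0, 9, 2).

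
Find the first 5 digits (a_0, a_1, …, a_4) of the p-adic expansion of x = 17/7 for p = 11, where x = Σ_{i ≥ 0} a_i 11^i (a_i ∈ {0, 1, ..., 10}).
(a_0, …, a_4) = (4, 3, 6, 1, 3)

v_11(17/7) = 0 (numerator and denominator both coprime to 11), so x ∈ ℤ_11^×. Compute digits iteratively via a_i = x_i mod 11, x_{i+1} = (x_i − a_i)/11, with x_0 = x:
  x_0 = 17/7;  a_0 = 4;  x_1 = (x_0 − 4)/11 = -1/7
  x_1 = -1/7;  a_1 = 3;  x_2 = (x_1 − 3)/11 = -2/7
  x_2 = -2/7;  a_2 = 6;  x_3 = (x_2 − 6)/11 = -4/7
  x_3 = -4/7;  a_3 = 1;  x_4 = (x_3 − 1)/11 = -1/7
  x_4 = -1/7;  a_4 = 3;  x_5 = (x_4 − 3)/11 = -2/7
Digits: (4, 3, 6, 1, 3).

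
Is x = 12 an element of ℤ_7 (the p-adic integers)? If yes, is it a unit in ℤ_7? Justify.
x ∈ ℤ_7^× (unit); v_7(x) = 0

ℤ_7 = {x ∈ ℚ_7 : v_7(x) ≥ 0} and ℤ_7^× = {x ∈ ℤ_7 : v_7(x) = 0}. Here v_7(12) = v_7(num) − v_7(den) = 0; compare against these criteria.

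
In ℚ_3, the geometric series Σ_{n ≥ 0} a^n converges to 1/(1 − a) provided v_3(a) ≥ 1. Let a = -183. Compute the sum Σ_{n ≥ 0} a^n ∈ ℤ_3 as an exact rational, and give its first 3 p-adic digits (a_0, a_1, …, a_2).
Σ a^n = 1/(1 − a) = 1/184;  first 3 digits = (1, 2, 1)

v_3(a) = 1 ≥ 1, so the series converges in ℤ_3 to 1/(1 − a) = 1/(1 − (-183)) = 1/184. Expand this rational in ℤ_3: compute digits iteratively via d_i = x_i mod 3, x_{i+1} = (x_i − d_i)/3. The first 3 digits are (1, 2, 1).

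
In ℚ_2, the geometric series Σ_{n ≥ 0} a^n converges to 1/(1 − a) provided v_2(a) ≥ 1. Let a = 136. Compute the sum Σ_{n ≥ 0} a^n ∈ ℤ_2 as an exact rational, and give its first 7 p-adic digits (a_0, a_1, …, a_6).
Σ a^n = 1/(1 − a) = -1/135;  first 7 digits = (1, 0, 0, 1, 0, 0, 1)

v_2(a) = 3 ≥ 1, so the series converges in ℤ_2 to 1/(1 − a) = 1/(1 − 136) = -1/135. Expand this rational in ℤ_2: compute digits iteratively via d_i = x_i mod 2, x_{i+1} = (x_i − d_i)/2. The first 7 digits are (1, 0, 0, 1, 0, 0, 1).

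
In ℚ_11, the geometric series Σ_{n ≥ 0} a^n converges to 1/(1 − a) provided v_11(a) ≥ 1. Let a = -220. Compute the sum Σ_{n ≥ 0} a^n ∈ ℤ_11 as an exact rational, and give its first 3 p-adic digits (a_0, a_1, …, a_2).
Σ a^n = 1/(1 − a) = 1/221;  first 3 digits = (1, 2, 2)

v_11(a) = 1 ≥ 1, so the series converges in ℤ_11 to 1/(1 − a) = 1/(1 − (-220)) = 1/221. Expand this rational in ℤ_11: compute digits iteratively via d_i = x_i mod 11, x_{i+1} = (x_i − d_i)/11. The first 3 digits are (1, 2, 2).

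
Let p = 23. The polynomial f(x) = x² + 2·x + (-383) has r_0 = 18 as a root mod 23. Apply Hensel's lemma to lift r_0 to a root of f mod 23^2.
r_1 = 478 (mod 529)

Hensel: r_{i+1} = r_i − f(r_i)·(f′(r_i))^{-1} mod 23^{i+2}, f′(x) = 2x + 2. Iterate:
  r_0 = 18 (mod 23)
  r_1 = 478 (mod 529)
Final: r = 478 satisfies f(r) ≡ 0 mod 23^2.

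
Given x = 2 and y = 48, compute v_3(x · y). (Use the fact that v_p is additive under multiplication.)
v_3(96) = 1

v_p(x) = 0 (factor: 2 = 3^0 · 2); v_p(y) = 1 (factor: 48 = 3^1 · 16). Additivity: v_p(xy) = v_p(x) + v_p(y) = 0 + 1 = 1. (Direct check: xy = 96 = 3^1 · (32).)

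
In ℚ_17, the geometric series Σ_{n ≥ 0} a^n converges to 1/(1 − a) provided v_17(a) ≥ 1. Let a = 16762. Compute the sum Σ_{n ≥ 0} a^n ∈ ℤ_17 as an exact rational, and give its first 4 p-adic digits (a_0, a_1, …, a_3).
Σ a^n = 1/(1 − a) = -1/16761;  first 4 digits = (1, 0, 7, 3)

v_17(a) = 2 ≥ 1, so the series converges in ℤ_17 to 1/(1 − a) = 1/(1 − 16762) = -1/16761. Expand this rational in ℤ_17: compute digits iteratively via d_i = x_i mod 17, x_{i+1} = (x_i − d_i)/17. The first 4 digits are (1, 0, 7, 3).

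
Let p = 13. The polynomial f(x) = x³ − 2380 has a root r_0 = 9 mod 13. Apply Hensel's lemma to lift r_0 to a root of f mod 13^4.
r_3 = 22707 (mod 28561)

Hensel: r_{i+1} = r_i − f(r_i)/f′(r_i) mod 13^{i+2}, where f′(x) = 3x². Iterate:
  r_0 = 9 (mod 13)
  r_1 = 61 (mod 169)
  r_2 = 737 (mod 2197)
  r_3 = 22707 (mod 28561)
Final: r = 22707 with f(r) ≡ 0 mod 13^4.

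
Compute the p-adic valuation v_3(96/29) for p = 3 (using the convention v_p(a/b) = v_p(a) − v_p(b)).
v_3(96/29) = 1

Factor powers of 3 from the numerator and denominator of the reduced fraction: 96 = 3^1 · 32 and 29 = 3^0 · 29. Apply v_p(a/b) = v_p(a) − v_p(b): v_3(96/29) = 1 − 0 = 1.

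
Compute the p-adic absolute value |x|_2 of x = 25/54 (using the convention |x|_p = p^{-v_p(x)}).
|25/54|_2 = 2

Step 1 — compute v_2(x) by factoring powers of 2 out of the numerator and denominator: v_2(25/54) = -1. Step 2 — apply |x|_p = p^{-v_p(x)} = 2^{1} = 2.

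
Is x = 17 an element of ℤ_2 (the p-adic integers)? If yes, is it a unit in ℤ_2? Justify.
x ∈ ℤ_2^× (unit); v_2(x) = 0

ℤ_2 = {x ∈ ℚ_2 : v_2(x) ≥ 0} and ℤ_2^× = {x ∈ ℤ_2 : v_2(x) = 0}. Here v_2(17) = v_2(num) − v_2(den) = 0; compare against these criteria.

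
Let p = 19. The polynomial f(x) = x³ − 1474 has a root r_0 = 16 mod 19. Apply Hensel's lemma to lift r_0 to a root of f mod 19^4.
r_3 = 76491 (mod 130321)

Hensel: r_{i+1} = r_i − f(r_i)/f′(r_i) mod 19^{i+2}, where f′(x) = 3x². Iterate:
  r_0 = 16 (mod 19)
  r_1 = 320 (mod 361)
  r_2 = 1042 (mod 6859)
  r_3 = 76491 (mod 130321)
Final: r = 76491 with f(r) ≡ 0 mod 19^4.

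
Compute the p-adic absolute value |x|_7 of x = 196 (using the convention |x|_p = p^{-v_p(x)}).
|196|_7 = 1/49

Step 1 — compute v_7(x) by factoring powers of 7 out of the numerator and denominator: v_7(196) = 2. Step 2 — apply |x|_p = p^{-v_p(x)} = 7^{-2} = 1/49.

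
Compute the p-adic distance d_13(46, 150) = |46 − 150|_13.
d_13(46, 150) = 1/13

Step 1 — x − y = 46 − 150 = -104. Step 2 — v_13(-104) = 1 (factor: -104 = −(13^1 · 8); the sign does not affect v_p). Step 3 — |x − y|_13 = 13^{-1} = 1/13.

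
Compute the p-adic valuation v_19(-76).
v_19(-76) = 1

v_19(n) is the largest exponent k such that 19^k divides n. Factor out: -76 = -19^1 · 4. (Sign doesn't affect v_p.) So v_19(-76) = 1.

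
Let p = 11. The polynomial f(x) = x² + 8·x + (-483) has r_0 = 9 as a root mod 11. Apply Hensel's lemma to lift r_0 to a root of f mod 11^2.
r_1 = 31 (mod 121)

Hensel: r_{i+1} = r_i − f(r_i)·(f′(r_i))^{-1} mod 11^{i+2}, f′(x) = 2x + 8. Iterate:
  r_0 = 9 (mod 11)
  r_1 = 31 (mod 121)
Final: r = 31 satisfies f(r) ≡ 0 mod 11^2.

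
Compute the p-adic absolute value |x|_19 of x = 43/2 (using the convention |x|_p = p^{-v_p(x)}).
|43/2|_19 = 1

Step 1 — compute v_19(x) by factoring powers of 19 out of the numerator and denominator: v_19(43/2) = 0. Step 2 — apply |x|_p = p^{-v_p(x)} = 19^{0} = 1.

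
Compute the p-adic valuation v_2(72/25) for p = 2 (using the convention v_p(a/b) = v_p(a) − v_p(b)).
v_2(72/25) = 3

Factor powers of 2 from the numerator and denominator of the reduced fraction: 72 = 2^3 · 9 and 25 = 2^0 · 25. Apply v_p(a/b) = v_p(a) − v_p(b): v_2(72/25) = 3 − 0 = 3.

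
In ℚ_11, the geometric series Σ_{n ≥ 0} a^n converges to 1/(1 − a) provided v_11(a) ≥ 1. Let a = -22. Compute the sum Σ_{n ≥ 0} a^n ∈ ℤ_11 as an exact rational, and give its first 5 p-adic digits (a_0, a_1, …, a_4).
Σ a^n = 1/(1 − a) = 1/23;  first 5 digits = (1, 9, 3, 3, 4)

v_11(a) = 1 ≥ 1, so the series converges in ℤ_11 to 1/(1 − a) = 1/(1 − (-22)) = 1/23. Expand this rational in ℤ_11: compute digits iteratively via d_i = x_i mod 11, x_{i+1} = (x_i − d_i)/11. The first 5 digits are (1, 9, 3, 3, 4).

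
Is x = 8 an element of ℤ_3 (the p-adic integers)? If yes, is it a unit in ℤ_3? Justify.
x ∈ ℤ_3^× (unit); v_3(x) = 0

ℤ_3 = {x ∈ ℚ_3 : v_3(x) ≥ 0} and ℤ_3^× = {x ∈ ℤ_3 : v_3(x) = 0}. Here v_3(8) = v_3(num) − v_3(den) = 0; compare against these criteria.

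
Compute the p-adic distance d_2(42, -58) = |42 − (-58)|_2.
d_2(42, -58) = 1/4

Step 1 — x − y = 42 − (-58) = 100. Step 2 — v_2(100) = 2 (factor: 100 = (2^2 · 25); the sign does not affect v_p). Step 3 — |x − y|_2 = 2^{-2} = 1/4.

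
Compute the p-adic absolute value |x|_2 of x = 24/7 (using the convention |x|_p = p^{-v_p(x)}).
|24/7|_2 = 1/8

Step 1 — compute v_2(x) by factoring powers of 2 out of the numerator and denominator: v_2(24/7) = 3. Step 2 — apply |x|_p = p^{-v_p(x)} = 2^{-3} = 1/8.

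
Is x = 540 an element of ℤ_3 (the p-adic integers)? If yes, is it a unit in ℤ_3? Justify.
x ∈ ℤ_3 but not a unit; v_3(x) = 3 > 0

ℤ_3 = {x ∈ ℚ_3 : v_3(x) ≥ 0} and ℤ_3^× = {x ∈ ℤ_3 : v_3(x) = 0}. Here v_3(540) = v_3(num) − v_3(den) = 3; compare against these criteria.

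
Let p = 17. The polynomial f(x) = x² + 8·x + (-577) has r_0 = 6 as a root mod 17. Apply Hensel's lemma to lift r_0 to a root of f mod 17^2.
r_1 = 74 (mod 289)

Hensel: r_{i+1} = r_i − f(r_i)·(f′(r_i))^{-1} mod 17^{i+2}, f′(x) = 2x + 8. Iterate:
  r_0 = 6 (mod 17)
  r_1 = 74 (mod 289)
Final: r = 74 satisfies f(r) ≡ 0 mod 17^2.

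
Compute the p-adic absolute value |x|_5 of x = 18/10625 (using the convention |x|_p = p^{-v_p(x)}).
|18/10625|_5 = 625

Step 1 — compute v_5(x) by factoring powers of 5 out of the numerator and denominator: v_5(18/10625) = -4. Step 2 — apply |x|_p = p^{-v_p(x)} = 5^{4} = 625.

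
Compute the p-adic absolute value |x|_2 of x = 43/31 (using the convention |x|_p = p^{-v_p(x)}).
|43/31|_2 = 1

Step 1 — compute v_2(x) by factoring powers of 2 out of the numerator and denominator: v_2(43/31) = 0. Step 2 — apply |x|_p = p^{-v_p(x)} = 2^{0} = 1.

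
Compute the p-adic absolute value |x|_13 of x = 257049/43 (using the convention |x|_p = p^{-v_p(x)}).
|257049/43|_13 = 1/28561

Step 1 — compute v_13(x) by factoring powers of 13 out of the numerator and denominator: v_13(257049/43) = 4. Step 2 — apply |x|_p = p^{-v_p(x)} = 13^{-4} = 1/28561.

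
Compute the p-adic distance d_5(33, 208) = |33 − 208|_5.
d_5(33, 208) = 1/25

Step 1 — x − y = 33 − 208 = -175. Step 2 — v_5(-175) = 2 (factor: -175 = −(5^2 · 7); the sign does not affect v_p). Step 3 — |x − y|_5 = 5^{-2} = 1/25.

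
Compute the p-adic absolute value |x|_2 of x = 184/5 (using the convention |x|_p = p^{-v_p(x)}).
|184/5|_2 = 1/8

Step 1 — compute v_2(x) by factoring powers of 2 out of the numerator and denominator: v_2(184/5) = 3. Step 2 — apply |x|_p = p^{-v_p(x)} = 2^{-3} = 1/8.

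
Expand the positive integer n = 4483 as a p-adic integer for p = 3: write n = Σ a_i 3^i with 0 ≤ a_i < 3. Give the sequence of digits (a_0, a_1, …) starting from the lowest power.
(a_0, a_1, …) = (1, 0, 0, 1, 1, 0, 0, 2)

Repeated division by 3 gives the digits low-to-high: 4483 = 1 + 1·3^3 + 1·3^4 + 2·3^7. Digit sequence: (1, 0, 0, 1, 1, 0, 0, 2).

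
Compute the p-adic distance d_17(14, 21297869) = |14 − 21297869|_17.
d_17(14, 21297869) = 1/1419857

Step 1 — x − y = 14 − 21297869 = -21297855. Step 2 — v_17(-21297855) = 5 (factor: -21297855 = −(17^5 · 15); the sign does not affect v_p). Step 3 — |x − y|_17 = 17^{-5} = 1/1419857.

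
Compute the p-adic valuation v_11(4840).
v_11(4840) = 2

v_11(n) is the largest exponent k such that 11^k divides n. Factor out: 4840 = 11^2 · 40. (Sign doesn't affect v_p.) So v_11(4840) = 2.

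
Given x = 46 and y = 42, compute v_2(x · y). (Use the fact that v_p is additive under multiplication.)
v_2(1932) = 2

v_p(x) = 1 (factor: 46 = 2^1 · 23); v_p(y) = 1 (factor: 42 = 2^1 · 21). Additivity: v_p(xy) = v_p(x) + v_p(y) = 1 + 1 = 2. (Direct check: xy = 1932 = 2^2 · (483).)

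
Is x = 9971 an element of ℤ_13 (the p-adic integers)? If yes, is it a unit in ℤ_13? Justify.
x ∈ ℤ_13 but not a unit; v_13(x) = 2 > 0

ℤ_13 = {x ∈ ℚ_13 : v_13(x) ≥ 0} and ℤ_13^× = {x ∈ ℤ_13 : v_13(x) = 0}. Here v_13(9971) = v_13(num) − v_13(den) = 2; compare against these criteria.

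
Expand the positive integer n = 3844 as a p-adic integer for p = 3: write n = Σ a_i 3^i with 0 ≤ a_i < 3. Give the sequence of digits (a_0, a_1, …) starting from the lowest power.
(a_0, a_1, …) = (1, 0, 1, 1, 2, 0, 2, 1)

Repeated division by 3 gives the digits low-to-high: 3844 = 1 + 1·3^2 + 1·3^3 + 2·3^4 + 2·3^6 + 1·3^7. Digit sequence: (1, 0, 1, 1, 2, 0, 2, 1).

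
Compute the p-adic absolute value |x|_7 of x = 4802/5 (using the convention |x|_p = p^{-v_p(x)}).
|4802/5|_7 = 1/2401

Step 1 — compute v_7(x) by factoring powers of 7 out of the numerator and denominator: v_7(4802/5) = 4. Step 2 — apply |x|_p = p^{-v_p(x)} = 7^{-4} = 1/2401.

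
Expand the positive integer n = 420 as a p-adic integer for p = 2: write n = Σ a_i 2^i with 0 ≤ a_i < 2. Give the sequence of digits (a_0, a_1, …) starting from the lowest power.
(a_0, a_1, …) = (0, 0, 1, 0, 0, 1, 0, 1, 1)

Repeated division by 2 gives the digits low-to-high: 420 = 1·2^2 + 1·2^5 + 1·2^7 + 1·2^8. Digit sequence: (0, 0, 1, 0, 0, 1, 0, 1, 1).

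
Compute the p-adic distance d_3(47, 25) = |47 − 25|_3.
d_3(47, 25) = 1

Step 1 — x − y = 47 − 25 = 22. Step 2 — v_3(22) = 0 (factor: 22 = (3^0 · 22); the sign does not affect v_p). Step 3 — |x − y|_3 = 3^{0} = 1.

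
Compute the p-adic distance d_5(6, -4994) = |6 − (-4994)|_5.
d_5(6, -4994) = 1/625

Step 1 — x − y = 6 − (-4994) = 5000. Step 2 — v_5(5000) = 4 (factor: 5000 = (5^4 · 8); the sign does not affect v_p). Step 3 — |x − y|_5 = 5^{-4} = 1/625.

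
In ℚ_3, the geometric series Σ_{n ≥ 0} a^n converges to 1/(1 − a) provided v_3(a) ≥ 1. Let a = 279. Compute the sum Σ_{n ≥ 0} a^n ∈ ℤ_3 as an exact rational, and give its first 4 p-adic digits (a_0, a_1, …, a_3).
Σ a^n = 1/(1 − a) = -1/278;  first 4 digits = (1, 0, 1, 1)

v_3(a) = 2 ≥ 1, so the series converges in ℤ_3 to 1/(1 − a) = 1/(1 − 279) = -1/278. Expand this rational in ℤ_3: compute digits iteratively via d_i = x_i mod 3, x_{i+1} = (x_i − d_i)/3. The first 4 digits are (1, 0, 1, 1).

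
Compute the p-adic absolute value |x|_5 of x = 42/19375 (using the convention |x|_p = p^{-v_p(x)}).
|42/19375|_5 = 625

Step 1 — compute v_5(x) by factoring powers of 5 out of the numerator and denominator: v_5(42/19375) = -4. Step 2 — apply |x|_p = p^{-v_p(x)} = 5^{4} = 625.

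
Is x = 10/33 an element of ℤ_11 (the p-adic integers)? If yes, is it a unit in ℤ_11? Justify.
x ∉ ℤ_11 (v_11(x) = -1 < 0)

ℤ_11 = {x ∈ ℚ_11 : v_11(x) ≥ 0} and ℤ_11^× = {x ∈ ℤ_11 : v_11(x) = 0}. Here v_11(10/33) = v_11(num) − v_11(den) = -1; compare against these criteria.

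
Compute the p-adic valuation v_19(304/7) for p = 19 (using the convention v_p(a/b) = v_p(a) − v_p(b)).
v_19(304/7) = 1

Factor powers of 19 from the numerator and denominator of the reduced fraction: 304 = 19^1 · 16 and 7 = 19^0 · 7. Apply v_p(a/b) = v_p(a) − v_p(b): v_19(304/7) = 1 − 0 = 1.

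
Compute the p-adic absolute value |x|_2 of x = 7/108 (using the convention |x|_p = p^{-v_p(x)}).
|7/108|_2 = 4

Step 1 — compute v_2(x) by factoring powers of 2 out of the numerator and denominator: v_2(7/108) = -2. Step 2 — apply |x|_p = p^{-v_p(x)} = 2^{2} = 4.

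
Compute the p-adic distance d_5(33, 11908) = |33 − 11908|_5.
d_5(33, 11908) = 1/625

Step 1 — x − y = 33 − 11908 = -11875. Step 2 — v_5(-11875) = 4 (factor: -11875 = −(5^4 · 19); the sign does not affect v_p). Step 3 — |x − y|_5 = 5^{-4} = 1/625.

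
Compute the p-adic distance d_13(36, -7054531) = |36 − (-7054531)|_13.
d_13(36, -7054531) = 1/371293

Step 1 — x − y = 36 − (-7054531) = 7054567. Step 2 — v_13(7054567) = 5 (factor: 7054567 = (13^5 · 19); the sign does not affect v_p). Step 3 — |x − y|_13 = 13^{-5} = 1/371293.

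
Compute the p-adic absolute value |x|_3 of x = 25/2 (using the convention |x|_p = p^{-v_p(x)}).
|25/2|_3 = 1

Step 1 — compute v_3(x) by factoring powers of 3 out of the numerator and denominator: v_3(25/2) = 0. Step 2 — apply |x|_p = p^{-v_p(x)} = 3^{0} = 1.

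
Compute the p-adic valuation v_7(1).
v_7(1) = 0

v_7(n) is the largest exponent k such that 7^k divides n. Factor out: 1 = 7^0 · 1. (Sign doesn't affect v_p.) So v_7(1) = 0.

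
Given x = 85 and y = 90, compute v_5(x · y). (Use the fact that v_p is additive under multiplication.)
v_5(7650) = 2

v_p(x) = 1 (factor: 85 = 5^1 · 17); v_p(y) = 1 (factor: 90 = 5^1 · 18). Additivity: v_p(xy) = v_p(x) + v_p(y) = 1 + 1 = 2. (Direct check: xy = 7650 = 5^2 · (306).)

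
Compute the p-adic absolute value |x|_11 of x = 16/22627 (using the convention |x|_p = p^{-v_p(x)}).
|16/22627|_11 = 1331

Step 1 — compute v_11(x) by factoring powers of 11 out of the numerator and denominator: v_11(16/22627) = -3. Step 2 — apply |x|_p = p^{-v_p(x)} = 11^{3} = 1331.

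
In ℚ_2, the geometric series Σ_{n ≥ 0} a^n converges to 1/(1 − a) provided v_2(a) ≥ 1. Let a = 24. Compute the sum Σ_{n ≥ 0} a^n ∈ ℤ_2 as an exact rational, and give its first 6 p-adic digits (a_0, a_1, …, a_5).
Σ a^n = 1/(1 − a) = -1/23;  first 6 digits = (1, 0, 0, 1, 1, 0)

v_2(a) = 3 ≥ 1, so the series converges in ℤ_2 to 1/(1 − a) = 1/(1 − 24) = -1/23. Expand this rational in ℤ_2: compute digits iteratively via d_i = x_i mod 2, x_{i+1} = (x_i − d_i)/2. The first 6 digits are (1, 0, 0, 1, 1, 0).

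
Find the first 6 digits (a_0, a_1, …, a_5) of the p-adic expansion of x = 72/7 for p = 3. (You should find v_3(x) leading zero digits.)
(a_0, …, a_5) = (0, 0, 2, 1, 0, 2)

v_3(72/7) = 2, so a_0 = ... = a_1 = 0. Factor out: x = 3^2 · u with u = 8/7 a unit in ℤ_3. Expand u iteratively via a_{v+i} = u_i mod 3, u_{i+1} = (u_i − a_{v+i})/3:
  u_0 = 8/7;  a_2 = 2;  u_1 = (u_0 − 2)/3 = -2/7
  u_1 = -2/7;  a_3 = 1;  u_2 = (u_1 − 1)/3 = -3/7
  u_2 = -3/7;  a_4 = 0;  u_3 = (u_2 − 0)/3 = -1/7
  u_3 = -1/7;  a_5 = 2;  u_4 = (u_3 − 2)/3 = -5/7
Digits: (0, 0, 2, 1, 0, 2).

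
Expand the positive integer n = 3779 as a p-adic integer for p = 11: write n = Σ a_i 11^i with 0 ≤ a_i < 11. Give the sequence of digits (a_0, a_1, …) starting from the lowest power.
(a_0, a_1, …) = (6, 2, 9, 2)

Repeated division by 11 gives the digits low-to-high: 3779 = 6 + 2·11^1 + 9·11^2 + 2·11^3. Digit sequence: (6, 2, 9, 2).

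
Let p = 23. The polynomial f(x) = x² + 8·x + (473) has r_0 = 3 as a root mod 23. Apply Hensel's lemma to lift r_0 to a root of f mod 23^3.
r_2 = 8582 (mod 12167)

Hensel: r_{i+1} = r_i − f(r_i)·(f′(r_i))^{-1} mod 23^{i+2}, f′(x) = 2x + 8. Iterate:
  r_0 = 3 (mod 23)
  r_1 = 118 (mod 529)
  r_2 = 8582 (mod 12167)
Final: r = 8582 satisfies f(r) ≡ 0 mod 23^3.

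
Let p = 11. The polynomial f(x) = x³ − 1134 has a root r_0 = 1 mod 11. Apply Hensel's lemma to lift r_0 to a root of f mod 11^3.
r_2 = 903 (mod 1331)

Hensel: r_{i+1} = r_i − f(r_i)/f′(r_i) mod 11^{i+2}, where f′(x) = 3x². Iterate:
  r_0 = 1 (mod 11)
  r_1 = 56 (mod 121)
  r_2 = 903 (mod 1331)
Final: r = 903 with f(r) ≡ 0 mod 11^3.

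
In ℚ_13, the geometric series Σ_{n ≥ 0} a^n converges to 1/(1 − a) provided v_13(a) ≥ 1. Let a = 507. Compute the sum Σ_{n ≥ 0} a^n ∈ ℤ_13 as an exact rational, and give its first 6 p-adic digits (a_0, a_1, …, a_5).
Σ a^n = 1/(1 − a) = -1/506;  first 6 digits = (1, 0, 3, 0, 9, 0)

v_13(a) = 2 ≥ 1, so the series converges in ℤ_13 to 1/(1 − a) = 1/(1 − 507) = -1/506. Expand this rational in ℤ_13: compute digits iteratively via d_i = x_i mod 13, x_{i+1} = (x_i − d_i)/13. The first 6 digits are (1, 0, 3, 0, 9, 0).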